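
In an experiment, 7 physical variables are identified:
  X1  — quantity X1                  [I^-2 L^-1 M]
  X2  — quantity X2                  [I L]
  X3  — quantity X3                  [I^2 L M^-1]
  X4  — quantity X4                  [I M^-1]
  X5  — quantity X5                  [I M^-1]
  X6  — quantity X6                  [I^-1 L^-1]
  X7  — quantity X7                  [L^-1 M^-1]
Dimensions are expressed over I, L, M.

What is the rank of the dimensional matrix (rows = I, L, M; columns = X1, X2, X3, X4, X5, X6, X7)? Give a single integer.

Exponent matrix [I,L,M] × [X1,X2,X3,X4,X5,X6,X7]:
  I: [-2  1  2  1  1 -1  0]
  L: [-1  1  1  0  0 -1 -1]
  M: [ 1  0 -1 -1 -1  0 -1]
Row reduction gives pivot columns X1,X2; rank = 2

2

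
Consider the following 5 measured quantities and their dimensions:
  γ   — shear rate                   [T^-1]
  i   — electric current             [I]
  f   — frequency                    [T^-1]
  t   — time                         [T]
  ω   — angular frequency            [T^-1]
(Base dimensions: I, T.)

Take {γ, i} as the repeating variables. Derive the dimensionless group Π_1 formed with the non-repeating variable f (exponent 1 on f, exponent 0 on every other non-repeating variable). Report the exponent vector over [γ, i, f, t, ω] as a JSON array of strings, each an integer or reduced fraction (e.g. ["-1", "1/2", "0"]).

["-1", "0", "1", "0", "0"]

Write exponents as rows I,T / cols γ,i,f,t,ω:
  I: [ 0  1  0  0  0]
  T: [-1  0 -1  1 -1]
Row reduction gives pivot columns γ,i; rank = 2
Repeat: γ,i; free: f,t,ω
RREF:
  r0: [   1    0    1   -1    1]
  r1: [   0    1    0    0    0]
Fix exponent of f at 1, t at 0, ω at 0; solve each RREF row for its pivot's exponent:
  r0: exp(γ) + (1)·1 = 0 ⇒ exp(γ) = -1
  r1: exp(i) + (0)·1 = 0 ⇒ exp(i) = 0
Π_1 = γ^-1 · f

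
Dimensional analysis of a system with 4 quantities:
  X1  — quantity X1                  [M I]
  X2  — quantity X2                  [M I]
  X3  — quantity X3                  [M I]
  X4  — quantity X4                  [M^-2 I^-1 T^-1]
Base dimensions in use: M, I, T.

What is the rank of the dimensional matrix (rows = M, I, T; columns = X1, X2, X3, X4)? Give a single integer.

Write exponents as rows M,I,T / cols X1,X2,X3,X4:
  M: [ 1  1  1 -2]
  I: [ 1  1  1 -1]
  T: [ 0  0  0 -1]
Echelon form has 2 nonzero rows (pivots: X1,X4)

2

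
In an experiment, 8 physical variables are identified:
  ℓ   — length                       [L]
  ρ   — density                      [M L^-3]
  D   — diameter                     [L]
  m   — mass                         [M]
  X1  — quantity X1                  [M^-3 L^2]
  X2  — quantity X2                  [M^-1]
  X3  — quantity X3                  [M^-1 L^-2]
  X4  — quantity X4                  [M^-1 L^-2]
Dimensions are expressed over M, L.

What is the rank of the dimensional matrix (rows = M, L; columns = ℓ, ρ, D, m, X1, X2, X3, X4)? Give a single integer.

2

Exponent matrix [M,L] × [ℓ,ρ,D,m,X1,X2,X3,X4]:
  M: [ 0  1  0  1 -3 -1 -1 -1]
  L: [ 1 -3  1  0  2  0 -2 -2]
Echelon form has 2 nonzero rows (pivots: ℓ,ρ)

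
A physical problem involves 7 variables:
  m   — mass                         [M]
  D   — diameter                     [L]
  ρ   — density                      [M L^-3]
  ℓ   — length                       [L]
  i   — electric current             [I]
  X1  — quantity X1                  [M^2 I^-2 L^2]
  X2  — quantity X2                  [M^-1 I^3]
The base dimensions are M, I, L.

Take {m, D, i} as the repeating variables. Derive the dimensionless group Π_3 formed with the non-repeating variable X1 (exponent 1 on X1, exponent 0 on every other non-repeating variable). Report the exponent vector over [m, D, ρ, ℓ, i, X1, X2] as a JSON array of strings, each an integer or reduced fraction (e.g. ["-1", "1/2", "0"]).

["-2", "-2", "0", "0", "2", "1", "0"]

Write exponents as rows M,I,L / cols m,D,ρ,ℓ,i,X1,X2:
  M: [ 1  0  1  0  0  2 -1]
  I: [ 0  0  0  0  1 -2  3]
  L: [ 0  1 -3  1  0  2  0]
Row reduction gives pivot columns m,D,i; rank = 3
Pivot set = {m,D,i}, free = {ρ,ℓ,X1,X2}
RREF:
  r0: [   1    0    1    0    0    2   -1]
  r1: [   0    1   -3    1    0    2    0]
  r2: [   0    0    0    0    1   -2    3]
Fix exponent of X1 at 1, ρ at 0, ℓ at 0, X2 at 0; solve each RREF row for its pivot's exponent:
  r0: exp(m) + (2)·1 = 0 ⇒ exp(m) = -2
  r1: exp(D) + (2)·1 = 0 ⇒ exp(D) = -2
  r2: exp(i) + (-2)·1 = 0 ⇒ exp(i) = 2
Π_3 = m^-2 · D^-2 · i^2 · X1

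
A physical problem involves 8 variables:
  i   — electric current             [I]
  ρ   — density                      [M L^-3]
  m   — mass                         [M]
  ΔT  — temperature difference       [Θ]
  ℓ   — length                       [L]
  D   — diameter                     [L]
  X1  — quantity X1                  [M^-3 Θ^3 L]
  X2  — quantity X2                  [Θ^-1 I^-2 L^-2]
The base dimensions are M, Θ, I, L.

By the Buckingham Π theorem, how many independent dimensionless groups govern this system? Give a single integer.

Write exponents as rows M,Θ,I,L / cols i,ρ,m,ΔT,ℓ,D,X1,X2:
  M: [ 0  1  1  0  0  0 -3  0]
  Θ: [ 0  0  0  1  0  0  3 -1]
  I: [ 1  0  0  0  0  0  0 -2]
  L: [ 0 -3  0  0  1  1  1 -2]
Echelon form has 4 nonzero rows (pivots: i,ρ,m,ΔT)
8 vars − rank 4 = 4 Π groups

4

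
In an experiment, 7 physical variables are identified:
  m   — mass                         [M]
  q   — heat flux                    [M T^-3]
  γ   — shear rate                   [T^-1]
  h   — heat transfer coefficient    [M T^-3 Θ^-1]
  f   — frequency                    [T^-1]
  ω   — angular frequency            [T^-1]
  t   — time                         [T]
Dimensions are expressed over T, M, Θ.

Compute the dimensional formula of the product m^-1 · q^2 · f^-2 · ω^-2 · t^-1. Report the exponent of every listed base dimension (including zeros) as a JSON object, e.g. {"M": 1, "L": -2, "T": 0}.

{"T": -3, "M": 1, "Θ": 0}

Exponent matrix [T,M,Θ] × [m,q,γ,h,f,ω,t]:
  T: [ 0 -3 -1 -3 -1 -1  1]
  M: [ 1  1  0  1  0  0  0]
  Θ: [ 0  0  0 -1  0  0  0]
  [T]: (-1)·0+(2)·-3+(-2)·-1+(-2)·-1+(-1)·1 = -3
  [M]: (-1)·1+(2)·1+(-2)·0+(-2)·0+(-1)·0 = 1
  [Θ]: (-1)·0+(2)·0+(-2)·0+(-2)·0+(-1)·0 = 0
⇒ T^-3 M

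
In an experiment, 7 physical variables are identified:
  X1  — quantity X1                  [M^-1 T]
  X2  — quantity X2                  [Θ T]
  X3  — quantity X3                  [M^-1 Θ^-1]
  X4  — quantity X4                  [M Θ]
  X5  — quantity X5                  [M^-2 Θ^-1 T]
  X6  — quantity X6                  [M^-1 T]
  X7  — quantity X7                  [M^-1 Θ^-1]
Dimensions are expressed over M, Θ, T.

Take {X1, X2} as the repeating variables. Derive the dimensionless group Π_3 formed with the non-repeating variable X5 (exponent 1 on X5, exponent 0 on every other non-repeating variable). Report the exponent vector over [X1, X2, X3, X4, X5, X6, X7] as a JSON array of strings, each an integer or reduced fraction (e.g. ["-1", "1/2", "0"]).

Exponent matrix [M,Θ,T] × [X1,X2,X3,X4,X5,X6,X7]:
  M: [-1  0 -1  1 -2 -1 -1]
  Θ: [ 0  1 -1  1 -1  0 -1]
  T: [ 1  1  0  0  1  1  0]
RREF → pivots at {X1,X2} ⇒ r = 2
Repeat: X1,X2; free: X3,X4,X5,X6,X7
RREF:
  r0: [   1    0    1   -1    2    1    1]
  r1: [   0    1   -1    1   -1    0   -1]
  r2: [   0    0    0    0    0    0    0]
Fix exponent of X5 at 1, X3 at 0, X4 at 0, X6 at 0, X7 at 0; solve each RREF row for its pivot's exponent:
  r0: exp(X1) + (2)·1 = 0 ⇒ exp(X1) = -2
  r1: exp(X2) + (-1)·1 = 0 ⇒ exp(X2) = 1
Π_3 = X1^-2 · X2 · X5

["-2", "1", "0", "0", "1", "0", "0"]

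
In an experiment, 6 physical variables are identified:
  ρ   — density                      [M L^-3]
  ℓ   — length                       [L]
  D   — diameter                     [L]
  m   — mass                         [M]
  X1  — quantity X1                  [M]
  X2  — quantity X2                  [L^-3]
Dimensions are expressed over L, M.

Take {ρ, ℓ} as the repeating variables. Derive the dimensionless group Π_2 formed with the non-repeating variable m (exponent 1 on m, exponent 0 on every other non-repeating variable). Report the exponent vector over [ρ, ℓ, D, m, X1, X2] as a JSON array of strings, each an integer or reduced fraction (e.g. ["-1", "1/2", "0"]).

["-1", "-3", "0", "1", "0", "0"]

Dimensional matrix (L×M by ρ×ℓ×D×m×X1×X2):
  L: [-3  1  1  0  0 -3]
  M: [ 1  0  0  1  1  0]
RREF → pivots at {ρ,ℓ} ⇒ r = 2
Repeat: ρ,ℓ; free: D,m,X1,X2
RREF:
  r0: [   1    0    0    1    1    0]
  r1: [   0    1    1    3    3   -3]
Fix exponent of m at 1, D at 0, X1 at 0, X2 at 0; solve each RREF row for its pivot's exponent:
  r0: exp(ρ) + (1)·1 = 0 ⇒ exp(ρ) = -1
  r1: exp(ℓ) + (3)·1 = 0 ⇒ exp(ℓ) = -3
Π_2 = ρ^-1 · ℓ^-3 · m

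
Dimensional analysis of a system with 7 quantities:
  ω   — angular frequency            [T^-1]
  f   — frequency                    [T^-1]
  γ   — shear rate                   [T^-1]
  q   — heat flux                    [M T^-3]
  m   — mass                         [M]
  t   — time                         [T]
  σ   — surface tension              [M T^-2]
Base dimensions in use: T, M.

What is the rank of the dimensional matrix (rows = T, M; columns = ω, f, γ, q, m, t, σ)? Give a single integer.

2

Dimensional matrix (T×M by ω×f×γ×q×m×t×σ):
  T: [-1 -1 -1 -3  0  1 -2]
  M: [ 0  0  0  1  1  0  1]
Row reduction gives pivot columns ω,q; rank = 2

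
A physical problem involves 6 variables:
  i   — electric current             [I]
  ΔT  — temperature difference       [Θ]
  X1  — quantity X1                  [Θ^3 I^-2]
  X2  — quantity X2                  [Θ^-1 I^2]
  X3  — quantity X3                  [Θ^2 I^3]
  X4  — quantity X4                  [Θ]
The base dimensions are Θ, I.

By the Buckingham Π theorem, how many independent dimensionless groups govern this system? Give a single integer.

4

Exponent matrix [Θ,I] × [i,ΔT,X1,X2,X3,X4]:
  Θ: [ 0  1  3 -1  2  1]
  I: [ 1  0 -2  2  3  0]
Row reduction gives pivot columns i,ΔT; rank = 2
Π count = n − r = 6 − 2 = 4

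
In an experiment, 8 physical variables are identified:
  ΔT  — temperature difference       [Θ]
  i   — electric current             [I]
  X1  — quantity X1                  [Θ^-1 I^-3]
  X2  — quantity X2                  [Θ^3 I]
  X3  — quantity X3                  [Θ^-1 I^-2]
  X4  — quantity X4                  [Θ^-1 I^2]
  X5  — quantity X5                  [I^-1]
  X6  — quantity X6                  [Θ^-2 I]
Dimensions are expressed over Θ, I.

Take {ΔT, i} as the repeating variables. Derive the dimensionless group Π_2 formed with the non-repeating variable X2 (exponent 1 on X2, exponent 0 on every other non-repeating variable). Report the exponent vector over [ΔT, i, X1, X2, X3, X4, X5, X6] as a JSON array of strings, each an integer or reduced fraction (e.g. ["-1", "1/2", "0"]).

Write exponents as rows Θ,I / cols ΔT,i,X1,X2,X3,X4,X5,X6:
  Θ: [ 1  0 -1  3 -1 -1  0 -2]
  I: [ 0  1 -3  1 -2  2 -1  1]
Row reduction gives pivot columns ΔT,i; rank = 2
Repeat: ΔT,i; free: X1,X2,X3,X4,X5,X6
RREF:
  r0: [   1    0   -1    3   -1   -1    0   -2]
  r1: [   0    1   -3    1   -2    2   -1    1]
Fix exponent of X2 at 1, X1 at 0, X3 at 0, X4 at 0, X5 at 0, X6 at 0; solve each RREF row for its pivot's exponent:
  r0: exp(ΔT) + (3)·1 = 0 ⇒ exp(ΔT) = -3
  r1: exp(i) + (1)·1 = 0 ⇒ exp(i) = -1
Π_2 = ΔT^-3 · i^-1 · X2

["-3", "-1", "0", "1", "0", "0", "0", "0"]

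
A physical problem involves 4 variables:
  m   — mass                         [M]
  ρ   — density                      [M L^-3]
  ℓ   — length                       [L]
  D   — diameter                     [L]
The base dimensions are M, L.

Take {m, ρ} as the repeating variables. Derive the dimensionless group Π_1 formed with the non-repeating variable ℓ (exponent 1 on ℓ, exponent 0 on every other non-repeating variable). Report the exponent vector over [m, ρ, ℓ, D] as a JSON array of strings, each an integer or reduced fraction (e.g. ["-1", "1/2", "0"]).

Write exponents as rows M,L / cols m,ρ,ℓ,D:
  M: [ 1  1  0  0]
  L: [ 0 -3  1  1]
RREF → pivots at {m,ρ} ⇒ r = 2
Pivot set = {m,ρ}, free = {ℓ,D}
RREF:
  r0: [   1    0  1/3  1/3]
  r1: [   0    1 -1/3 -1/3]
Fix exponent of ℓ at 1, D at 0; solve each RREF row for its pivot's exponent:
  r0: exp(m) + (1/3)·1 = 0 ⇒ exp(m) = -1/3
  r1: exp(ρ) + (-1/3)·1 = 0 ⇒ exp(ρ) = 1/3
Π_1 = m^(-1/3) · ρ^(1/3) · ℓ

["-1/3", "1/3", "1", "0"]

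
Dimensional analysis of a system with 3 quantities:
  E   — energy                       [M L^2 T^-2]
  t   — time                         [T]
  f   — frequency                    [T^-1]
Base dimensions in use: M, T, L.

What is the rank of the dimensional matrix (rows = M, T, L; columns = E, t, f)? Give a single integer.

Write exponents as rows M,T,L / cols E,t,f:
  M: [ 1  0  0]
  T: [-2  1 -1]
  L: [ 2  0  0]
Echelon form has 2 nonzero rows (pivots: E,t)

2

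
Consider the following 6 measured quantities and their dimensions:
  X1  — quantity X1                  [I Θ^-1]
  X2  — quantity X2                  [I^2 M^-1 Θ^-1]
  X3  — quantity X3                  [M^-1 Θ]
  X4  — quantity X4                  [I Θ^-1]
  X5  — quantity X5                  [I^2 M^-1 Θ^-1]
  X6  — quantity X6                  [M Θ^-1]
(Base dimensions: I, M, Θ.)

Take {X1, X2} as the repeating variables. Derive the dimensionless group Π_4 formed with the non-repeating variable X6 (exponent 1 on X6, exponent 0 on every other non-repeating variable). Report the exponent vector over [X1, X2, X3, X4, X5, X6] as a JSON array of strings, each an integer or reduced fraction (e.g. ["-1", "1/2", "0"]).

["-2", "1", "0", "0", "0", "1"]

Dimensional matrix (I×M×Θ by X1×X2×X3×X4×X5×X6):
  I: [ 1  2  0  1  2  0]
  M: [ 0 -1 -1  0 -1  1]
  Θ: [-1 -1  1 -1 -1 -1]
Echelon form has 2 nonzero rows (pivots: X1,X2)
Repeat: X1,X2; free: X3,X4,X5,X6
RREF:
  r0: [   1    0   -2    1    0    2]
  r1: [   0    1    1    0    1   -1]
  r2: [   0    0    0    0    0    0]
Fix exponent of X6 at 1, X3 at 0, X4 at 0, X5 at 0; solve each RREF row for its pivot's exponent:
  r0: exp(X1) + (2)·1 = 0 ⇒ exp(X1) = -2
  r1: exp(X2) + (-1)·1 = 0 ⇒ exp(X2) = 1
Π_4 = X1^-2 · X2 · X6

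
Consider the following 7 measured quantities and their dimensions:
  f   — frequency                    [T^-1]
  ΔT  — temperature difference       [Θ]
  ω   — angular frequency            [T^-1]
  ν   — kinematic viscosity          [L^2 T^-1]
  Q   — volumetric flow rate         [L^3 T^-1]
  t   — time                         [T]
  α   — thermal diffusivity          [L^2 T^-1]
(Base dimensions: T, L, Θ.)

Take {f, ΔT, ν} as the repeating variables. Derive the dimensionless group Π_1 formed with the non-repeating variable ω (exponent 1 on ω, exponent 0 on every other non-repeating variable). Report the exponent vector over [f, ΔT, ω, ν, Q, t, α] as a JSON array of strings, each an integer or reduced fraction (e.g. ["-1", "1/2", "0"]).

["-1", "0", "1", "0", "0", "0", "0"]

Write exponents as rows T,L,Θ / cols f,ΔT,ω,ν,Q,t,α:
  T: [-1  0 -1 -1 -1  1 -1]
  L: [ 0  0  0  2  3  0  2]
  Θ: [ 0  1  0  0  0  0  0]
RREF → pivots at {f,ΔT,ν} ⇒ r = 3
Repeat: f,ΔT,ν; free: ω,Q,t,α
RREF:
  r0: [   1    0    1    0 -1/2   -1    0]
  r1: [   0    1    0    0    0    0    0]
  r2: [   0    0    0    1  3/2    0    1]
Fix exponent of ω at 1, Q at 0, t at 0, α at 0; solve each RREF row for its pivot's exponent:
  r0: exp(f) + (1)·1 = 0 ⇒ exp(f) = -1
  r1: exp(ΔT) + (0)·1 = 0 ⇒ exp(ΔT) = 0
  r2: exp(ν) + (0)·1 = 0 ⇒ exp(ν) = 0
Π_1 = f^-1 · ω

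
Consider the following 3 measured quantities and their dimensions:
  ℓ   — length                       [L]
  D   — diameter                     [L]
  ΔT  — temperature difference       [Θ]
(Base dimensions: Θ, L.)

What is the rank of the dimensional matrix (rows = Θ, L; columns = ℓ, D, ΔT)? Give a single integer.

Exponent matrix [Θ,L] × [ℓ,D,ΔT]:
  Θ: [ 0  0  1]
  L: [ 1  1  0]
Row reduction gives pivot columns ℓ,ΔT; rank = 2

2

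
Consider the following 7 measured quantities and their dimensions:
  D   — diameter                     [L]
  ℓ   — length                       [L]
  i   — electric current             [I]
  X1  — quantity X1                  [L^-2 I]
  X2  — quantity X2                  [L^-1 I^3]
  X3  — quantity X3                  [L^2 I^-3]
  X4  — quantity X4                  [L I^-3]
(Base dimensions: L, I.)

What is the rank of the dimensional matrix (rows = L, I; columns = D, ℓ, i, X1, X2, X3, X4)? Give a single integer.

Write exponents as rows L,I / cols D,ℓ,i,X1,X2,X3,X4:
  L: [ 1  1  0 -2 -1  2  1]
  I: [ 0  0  1  1  3 -3 -3]
Echelon form has 2 nonzero rows (pivots: D,i)

2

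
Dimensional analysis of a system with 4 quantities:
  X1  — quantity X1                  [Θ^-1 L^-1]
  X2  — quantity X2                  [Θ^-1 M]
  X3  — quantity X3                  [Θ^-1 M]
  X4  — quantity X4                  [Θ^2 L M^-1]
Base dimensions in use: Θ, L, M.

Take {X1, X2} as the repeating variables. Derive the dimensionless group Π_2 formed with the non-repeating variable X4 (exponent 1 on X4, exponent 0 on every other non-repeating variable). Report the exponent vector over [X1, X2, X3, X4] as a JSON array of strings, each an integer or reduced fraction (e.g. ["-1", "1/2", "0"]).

["1", "1", "0", "1"]

Write exponents as rows Θ,L,M / cols X1,X2,X3,X4:
  Θ: [-1 -1 -1  2]
  L: [-1  0  0  1]
  M: [ 0  1  1 -1]
RREF → pivots at {X1,X2} ⇒ r = 2
Pivot set = {X1,X2}, free = {X3,X4}
RREF:
  r0: [   1    0    0   -1]
  r1: [   0    1    1   -1]
  r2: [   0    0    0    0]
Fix exponent of X4 at 1, X3 at 0; solve each RREF row for its pivot's exponent:
  r0: exp(X1) + (-1)·1 = 0 ⇒ exp(X1) = 1
  r1: exp(X2) + (-1)·1 = 0 ⇒ exp(X2) = 1
Π_2 = X1 · X2 · X4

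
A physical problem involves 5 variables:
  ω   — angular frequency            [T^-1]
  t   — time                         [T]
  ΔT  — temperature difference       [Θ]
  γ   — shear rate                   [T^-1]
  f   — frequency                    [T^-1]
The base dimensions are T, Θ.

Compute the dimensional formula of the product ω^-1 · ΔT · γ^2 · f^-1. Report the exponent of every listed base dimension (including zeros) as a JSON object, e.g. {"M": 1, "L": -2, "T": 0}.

Exponent matrix [T,Θ] × [ω,t,ΔT,γ,f]:
  T: [-1  1  0 -1 -1]
  Θ: [ 0  0  1  0  0]
  [T]: (-1)·-1+(1)·0+(2)·-1+(-1)·-1 = 0
  [Θ]: (-1)·0+(1)·1+(2)·0+(-1)·0 = 1
⇒ Θ

{"T": 0, "Θ": 1}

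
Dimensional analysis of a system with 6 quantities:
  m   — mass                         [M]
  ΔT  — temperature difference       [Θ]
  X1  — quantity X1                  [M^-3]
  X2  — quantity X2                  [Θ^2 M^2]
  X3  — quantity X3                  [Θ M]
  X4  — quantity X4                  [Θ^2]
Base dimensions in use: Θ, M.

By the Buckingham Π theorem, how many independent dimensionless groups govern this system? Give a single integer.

Write exponents as rows Θ,M / cols m,ΔT,X1,X2,X3,X4:
  Θ: [ 0  1  0  2  1  2]
  M: [ 1  0 -3  2  1  0]
Row reduction gives pivot columns m,ΔT; rank = 2
n=6, r=2 ⇒ 4 dimensionless groups

4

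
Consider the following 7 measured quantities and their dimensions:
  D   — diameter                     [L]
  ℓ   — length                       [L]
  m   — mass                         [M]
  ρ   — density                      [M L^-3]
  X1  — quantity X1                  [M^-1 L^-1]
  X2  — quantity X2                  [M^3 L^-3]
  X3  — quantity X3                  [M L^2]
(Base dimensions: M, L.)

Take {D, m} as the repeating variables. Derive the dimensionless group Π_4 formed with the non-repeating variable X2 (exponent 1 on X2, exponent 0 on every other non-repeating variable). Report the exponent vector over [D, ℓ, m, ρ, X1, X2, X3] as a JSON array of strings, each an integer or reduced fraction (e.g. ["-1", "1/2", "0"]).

Exponent matrix [M,L] × [D,ℓ,m,ρ,X1,X2,X3]:
  M: [ 0  0  1  1 -1  3  1]
  L: [ 1  1  0 -3 -1 -3  2]
RREF → pivots at {D,m} ⇒ r = 2
Pivot set = {D,m}, free = {ℓ,ρ,X1,X2,X3}
RREF:
  r0: [   1    1    0   -3   -1   -3    2]
  r1: [   0    0    1    1   -1    3    1]
Fix exponent of X2 at 1, ℓ at 0, ρ at 0, X1 at 0, X3 at 0; solve each RREF row for its pivot's exponent:
  r0: exp(D) + (-3)·1 = 0 ⇒ exp(D) = 3
  r1: exp(m) + (3)·1 = 0 ⇒ exp(m) = -3
Π_4 = D^3 · m^-3 · X2

["3", "0", "-3", "0", "0", "1", "0"]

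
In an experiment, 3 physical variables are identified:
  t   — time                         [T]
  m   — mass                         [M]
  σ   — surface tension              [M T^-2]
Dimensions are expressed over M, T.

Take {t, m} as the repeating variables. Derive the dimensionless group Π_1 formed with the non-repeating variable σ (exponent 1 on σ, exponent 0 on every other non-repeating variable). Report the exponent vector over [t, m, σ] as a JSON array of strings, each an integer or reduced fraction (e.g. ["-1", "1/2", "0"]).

["2", "-1", "1"]

Exponent matrix [M,T] × [t,m,σ]:
  M: [ 0  1  1]
  T: [ 1  0 -2]
Row reduction gives pivot columns t,m; rank = 2
Repeat: t,m; free: σ
RREF:
  r0: [   1    0   -2]
  r1: [   0    1    1]
Fix exponent of σ at 1; solve each RREF row for its pivot's exponent:
  r0: exp(t) + (-2)·1 = 0 ⇒ exp(t) = 2
  r1: exp(m) + (1)·1 = 0 ⇒ exp(m) = -1
Π_1 = t^2 · m^-1 · σ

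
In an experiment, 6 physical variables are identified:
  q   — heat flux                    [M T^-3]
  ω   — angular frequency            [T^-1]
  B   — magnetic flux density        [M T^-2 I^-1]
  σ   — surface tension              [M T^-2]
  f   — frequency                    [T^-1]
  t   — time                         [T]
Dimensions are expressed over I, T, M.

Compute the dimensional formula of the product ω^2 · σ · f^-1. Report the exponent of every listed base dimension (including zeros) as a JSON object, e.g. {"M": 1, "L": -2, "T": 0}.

Dimensional matrix (I×T×M by q×ω×B×σ×f×t):
  I: [ 0  0 -1  0  0  0]
  T: [-3 -1 -2 -2 -1  1]
  M: [ 1  0  1  1  0  0]
  [I]: (2)·0+(1)·0+(-1)·0 = 0
  [T]: (2)·-1+(1)·-2+(-1)·-1 = -3
  [M]: (2)·0+(1)·1+(-1)·0 = 1
⇒ T^-3 M

{"I": 0, "T": -3, "M": 1}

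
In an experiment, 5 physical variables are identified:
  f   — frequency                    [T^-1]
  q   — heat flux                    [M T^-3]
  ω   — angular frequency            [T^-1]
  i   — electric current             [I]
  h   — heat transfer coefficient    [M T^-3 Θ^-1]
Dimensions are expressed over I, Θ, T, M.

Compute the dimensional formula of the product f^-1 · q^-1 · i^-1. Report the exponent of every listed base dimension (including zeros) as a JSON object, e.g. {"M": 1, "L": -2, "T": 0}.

{"I": -1, "Θ": 0, "T": 4, "M": -1}

Write exponents as rows I,Θ,T,M / cols f,q,ω,i,h:
  I: [ 0  0  0  1  0]
  Θ: [ 0  0  0  0 -1]
  T: [-1 -3 -1  0 -3]
  M: [ 0  1  0  0  1]
  [I]: (-1)·0+(-1)·0+(-1)·1 = -1
  [Θ]: (-1)·0+(-1)·0+(-1)·0 = 0
  [T]: (-1)·-1+(-1)·-3+(-1)·0 = 4
  [M]: (-1)·0+(-1)·1+(-1)·0 = -1
⇒ I^-1 T^4 M^-1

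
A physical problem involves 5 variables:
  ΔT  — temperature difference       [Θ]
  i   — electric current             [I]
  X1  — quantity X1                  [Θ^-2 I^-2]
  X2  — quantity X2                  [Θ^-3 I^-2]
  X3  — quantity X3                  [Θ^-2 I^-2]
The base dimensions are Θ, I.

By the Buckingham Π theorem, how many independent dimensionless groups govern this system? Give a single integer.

3

Write exponents as rows Θ,I / cols ΔT,i,X1,X2,X3:
  Θ: [ 1  0 -2 -3 -2]
  I: [ 0  1 -2 -2 -2]
Echelon form has 2 nonzero rows (pivots: ΔT,i)
5 vars − rank 2 = 3 Π groups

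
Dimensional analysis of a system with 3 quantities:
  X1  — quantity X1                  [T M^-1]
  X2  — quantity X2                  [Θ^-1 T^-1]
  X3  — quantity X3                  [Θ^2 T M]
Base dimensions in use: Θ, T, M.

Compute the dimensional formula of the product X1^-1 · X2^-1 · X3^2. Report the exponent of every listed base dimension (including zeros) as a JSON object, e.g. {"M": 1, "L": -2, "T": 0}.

Write exponents as rows Θ,T,M / cols X1,X2,X3:
  Θ: [ 0 -1  2]
  T: [ 1 -1  1]
  M: [-1  0  1]
  [Θ]: (-1)·0+(-1)·-1+(2)·2 = 5
  [T]: (-1)·1+(-1)·-1+(2)·1 = 2
  [M]: (-1)·-1+(-1)·0+(2)·1 = 3
⇒ Θ^5 T^2 M^3

{"Θ": 5, "T": 2, "M": 3}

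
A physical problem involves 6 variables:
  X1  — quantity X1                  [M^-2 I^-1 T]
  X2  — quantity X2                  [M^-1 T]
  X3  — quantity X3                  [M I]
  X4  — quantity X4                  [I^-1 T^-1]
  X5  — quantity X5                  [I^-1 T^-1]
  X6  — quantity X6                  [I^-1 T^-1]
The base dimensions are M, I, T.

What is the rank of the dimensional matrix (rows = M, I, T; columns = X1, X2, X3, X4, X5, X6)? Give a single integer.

Write exponents as rows M,I,T / cols X1,X2,X3,X4,X5,X6:
  M: [-2 -1  1  0  0  0]
  I: [-1  0  1 -1 -1 -1]
  T: [ 1  1  0 -1 -1 -1]
Echelon form has 2 nonzero rows (pivots: X1,X2)

2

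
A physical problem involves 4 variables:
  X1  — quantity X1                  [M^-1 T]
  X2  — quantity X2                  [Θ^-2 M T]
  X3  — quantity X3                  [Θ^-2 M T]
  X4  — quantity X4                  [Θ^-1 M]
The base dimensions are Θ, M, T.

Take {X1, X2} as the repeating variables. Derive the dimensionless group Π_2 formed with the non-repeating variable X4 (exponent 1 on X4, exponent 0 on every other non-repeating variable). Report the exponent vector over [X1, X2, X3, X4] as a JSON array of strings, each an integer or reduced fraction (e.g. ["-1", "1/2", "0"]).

["1/2", "-1/2", "0", "1"]

Dimensional matrix (Θ×M×T by X1×X2×X3×X4):
  Θ: [ 0 -2 -2 -1]
  M: [-1  1  1  1]
  T: [ 1  1  1  0]
Row reduction gives pivot columns X1,X2; rank = 2
Pivot set = {X1,X2}, free = {X3,X4}
RREF:
  r0: [   1    0    0 -1/2]
  r1: [   0    1    1  1/2]
  r2: [   0    0    0    0]
Fix exponent of X4 at 1, X3 at 0; solve each RREF row for its pivot's exponent:
  r0: exp(X1) + (-1/2)·1 = 0 ⇒ exp(X1) = 1/2
  r1: exp(X2) + (1/2)·1 = 0 ⇒ exp(X2) = -1/2
Π_2 = X1^(1/2) · X2^(-1/2) · X4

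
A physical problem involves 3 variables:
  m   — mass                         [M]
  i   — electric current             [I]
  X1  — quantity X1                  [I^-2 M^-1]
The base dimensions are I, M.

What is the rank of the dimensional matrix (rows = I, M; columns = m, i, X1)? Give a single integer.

2

Exponent matrix [I,M] × [m,i,X1]:
  I: [ 0  1 -2]
  M: [ 1  0 -1]
RREF → pivots at {m,i} ⇒ r = 2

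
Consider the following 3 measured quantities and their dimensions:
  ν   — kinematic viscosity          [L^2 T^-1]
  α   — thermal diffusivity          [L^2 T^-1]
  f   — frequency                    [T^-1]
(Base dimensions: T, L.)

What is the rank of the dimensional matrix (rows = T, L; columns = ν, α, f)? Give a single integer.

Exponent matrix [T,L] × [ν,α,f]:
  T: [-1 -1 -1]
  L: [ 2  2  0]
Echelon form has 2 nonzero rows (pivots: ν,f)

2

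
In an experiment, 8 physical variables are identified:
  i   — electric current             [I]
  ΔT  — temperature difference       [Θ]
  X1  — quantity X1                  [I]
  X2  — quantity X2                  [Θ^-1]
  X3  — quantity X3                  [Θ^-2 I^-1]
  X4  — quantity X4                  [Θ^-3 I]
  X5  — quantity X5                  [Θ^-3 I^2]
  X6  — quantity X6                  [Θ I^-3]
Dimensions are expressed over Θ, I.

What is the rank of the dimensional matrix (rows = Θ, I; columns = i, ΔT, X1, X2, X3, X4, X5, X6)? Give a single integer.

Dimensional matrix (Θ×I by i×ΔT×X1×X2×X3×X4×X5×X6):
  Θ: [ 0  1  0 -1 -2 -3 -3  1]
  I: [ 1  0  1  0 -1  1  2 -3]
Echelon form has 2 nonzero rows (pivots: i,ΔT)

2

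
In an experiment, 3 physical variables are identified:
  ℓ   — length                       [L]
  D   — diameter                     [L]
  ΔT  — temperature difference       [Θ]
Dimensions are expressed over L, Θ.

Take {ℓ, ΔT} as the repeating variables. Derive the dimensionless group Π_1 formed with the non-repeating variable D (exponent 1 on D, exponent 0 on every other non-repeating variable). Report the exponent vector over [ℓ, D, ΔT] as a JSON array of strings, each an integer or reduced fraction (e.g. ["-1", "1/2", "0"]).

["-1", "1", "0"]

Exponent matrix [L,Θ] × [ℓ,D,ΔT]:
  L: [ 1  1  0]
  Θ: [ 0  0  1]
Echelon form has 2 nonzero rows (pivots: ℓ,ΔT)
Repeat: ℓ,ΔT; free: D
RREF:
  r0: [   1    1    0]
  r1: [   0    0    1]
Fix exponent of D at 1; solve each RREF row for its pivot's exponent:
  r0: exp(ℓ) + (1)·1 = 0 ⇒ exp(ℓ) = -1
  r1: exp(ΔT) + (0)·1 = 0 ⇒ exp(ΔT) = 0
Π_1 = ℓ^-1 · D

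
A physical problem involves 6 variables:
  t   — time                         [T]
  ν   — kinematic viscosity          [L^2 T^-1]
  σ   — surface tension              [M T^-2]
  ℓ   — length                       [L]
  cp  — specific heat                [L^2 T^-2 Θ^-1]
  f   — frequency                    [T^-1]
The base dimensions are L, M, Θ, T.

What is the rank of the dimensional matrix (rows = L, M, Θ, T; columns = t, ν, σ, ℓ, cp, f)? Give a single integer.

4

Write exponents as rows L,M,Θ,T / cols t,ν,σ,ℓ,cp,f:
  L: [ 0  2  0  1  2  0]
  M: [ 0  0  1  0  0  0]
  Θ: [ 0  0  0  0 -1  0]
  T: [ 1 -1 -2  0 -2 -1]
Row reduction gives pivot columns t,ν,σ,cp; rank = 4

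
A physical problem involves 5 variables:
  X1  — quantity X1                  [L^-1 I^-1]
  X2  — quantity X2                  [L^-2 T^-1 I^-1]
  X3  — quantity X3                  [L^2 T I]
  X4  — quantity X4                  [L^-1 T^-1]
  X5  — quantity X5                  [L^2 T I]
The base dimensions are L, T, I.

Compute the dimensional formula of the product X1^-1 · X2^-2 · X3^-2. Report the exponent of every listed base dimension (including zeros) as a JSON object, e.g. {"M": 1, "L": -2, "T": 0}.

{"L": 1, "T": 0, "I": 1}

Write exponents as rows L,T,I / cols X1,X2,X3,X4,X5:
  L: [-1 -2  2 -1  2]
  T: [ 0 -1  1 -1  1]
  I: [-1 -1  1  0  1]
  [L]: (-1)·-1+(-2)·-2+(-2)·2 = 1
  [T]: (-1)·0+(-2)·-1+(-2)·1 = 0
  [I]: (-1)·-1+(-2)·-1+(-2)·1 = 1
⇒ L I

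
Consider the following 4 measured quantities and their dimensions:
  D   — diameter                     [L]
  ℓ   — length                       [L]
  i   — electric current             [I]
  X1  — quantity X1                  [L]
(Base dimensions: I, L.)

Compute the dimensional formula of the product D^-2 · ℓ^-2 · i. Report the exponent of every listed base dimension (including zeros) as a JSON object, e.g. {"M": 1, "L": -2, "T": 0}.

Write exponents as rows I,L / cols D,ℓ,i,X1:
  I: [ 0  0  1  0]
  L: [ 1  1  0  1]
  [I]: (-2)·0+(-2)·0+(1)·1 = 1
  [L]: (-2)·1+(-2)·1+(1)·0 = -4
⇒ I L^-4

{"I": 1, "L": -4}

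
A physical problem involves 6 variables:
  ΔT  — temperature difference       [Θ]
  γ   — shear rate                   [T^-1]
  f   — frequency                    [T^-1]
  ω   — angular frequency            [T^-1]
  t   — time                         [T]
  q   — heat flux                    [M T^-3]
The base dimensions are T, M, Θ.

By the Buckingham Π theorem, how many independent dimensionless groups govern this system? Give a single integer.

Write exponents as rows T,M,Θ / cols ΔT,γ,f,ω,t,q:
  T: [ 0 -1 -1 -1  1 -3]
  M: [ 0  0  0  0  0  1]
  Θ: [ 1  0  0  0  0  0]
Echelon form has 3 nonzero rows (pivots: ΔT,γ,q)
Π count = n − r = 6 − 3 = 3

3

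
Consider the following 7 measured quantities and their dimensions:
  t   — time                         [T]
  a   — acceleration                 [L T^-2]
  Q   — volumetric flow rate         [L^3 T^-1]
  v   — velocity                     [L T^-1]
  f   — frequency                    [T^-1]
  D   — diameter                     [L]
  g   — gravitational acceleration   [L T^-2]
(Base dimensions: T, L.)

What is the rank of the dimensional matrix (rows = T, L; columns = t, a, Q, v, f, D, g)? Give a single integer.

2

Write exponents as rows T,L / cols t,a,Q,v,f,D,g:
  T: [ 1 -2 -1 -1 -1  0 -2]
  L: [ 0  1  3  1  0  1  1]
RREF → pivots at {t,a} ⇒ r = 2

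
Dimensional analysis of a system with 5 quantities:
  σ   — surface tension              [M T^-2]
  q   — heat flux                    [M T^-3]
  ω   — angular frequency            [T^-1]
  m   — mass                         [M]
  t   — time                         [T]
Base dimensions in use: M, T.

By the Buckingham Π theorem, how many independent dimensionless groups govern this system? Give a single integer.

Write exponents as rows M,T / cols σ,q,ω,m,t:
  M: [ 1  1  0  1  0]
  T: [-2 -3 -1  0  1]
Echelon form has 2 nonzero rows (pivots: σ,q)
5 vars − rank 2 = 3 Π groups

3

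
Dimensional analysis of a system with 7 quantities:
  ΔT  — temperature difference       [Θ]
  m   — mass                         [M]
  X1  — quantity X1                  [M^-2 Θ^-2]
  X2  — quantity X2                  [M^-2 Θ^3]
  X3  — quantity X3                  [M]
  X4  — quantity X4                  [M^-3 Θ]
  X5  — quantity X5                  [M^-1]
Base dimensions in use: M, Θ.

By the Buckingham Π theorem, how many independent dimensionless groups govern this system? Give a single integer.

5

Dimensional matrix (M×Θ by ΔT×m×X1×X2×X3×X4×X5):
  M: [ 0  1 -2 -2  1 -3 -1]
  Θ: [ 1  0 -2  3  0  1  0]
Echelon form has 2 nonzero rows (pivots: ΔT,m)
7 vars − rank 2 = 5 Π groups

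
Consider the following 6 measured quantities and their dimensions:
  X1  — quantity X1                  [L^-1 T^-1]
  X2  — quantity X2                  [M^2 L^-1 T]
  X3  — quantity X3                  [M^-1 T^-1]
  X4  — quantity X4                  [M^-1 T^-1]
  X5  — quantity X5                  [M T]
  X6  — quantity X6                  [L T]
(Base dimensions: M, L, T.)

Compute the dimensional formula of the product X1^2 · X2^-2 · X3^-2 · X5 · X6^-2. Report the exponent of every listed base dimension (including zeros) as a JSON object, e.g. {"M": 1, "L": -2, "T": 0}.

{"M": -1, "L": -2, "T": -3}

Exponent matrix [M,L,T] × [X1,X2,X3,X4,X5,X6]:
  M: [ 0  2 -1 -1  1  0]
  L: [-1 -1  0  0  0  1]
  T: [-1  1 -1 -1  1  1]
  [M]: (2)·0+(-2)·2+(-2)·-1+(1)·1+(-2)·0 = -1
  [L]: (2)·-1+(-2)·-1+(-2)·0+(1)·0+(-2)·1 = -2
  [T]: (2)·-1+(-2)·1+(-2)·-1+(1)·1+(-2)·1 = -3
⇒ M^-1 L^-2 T^-3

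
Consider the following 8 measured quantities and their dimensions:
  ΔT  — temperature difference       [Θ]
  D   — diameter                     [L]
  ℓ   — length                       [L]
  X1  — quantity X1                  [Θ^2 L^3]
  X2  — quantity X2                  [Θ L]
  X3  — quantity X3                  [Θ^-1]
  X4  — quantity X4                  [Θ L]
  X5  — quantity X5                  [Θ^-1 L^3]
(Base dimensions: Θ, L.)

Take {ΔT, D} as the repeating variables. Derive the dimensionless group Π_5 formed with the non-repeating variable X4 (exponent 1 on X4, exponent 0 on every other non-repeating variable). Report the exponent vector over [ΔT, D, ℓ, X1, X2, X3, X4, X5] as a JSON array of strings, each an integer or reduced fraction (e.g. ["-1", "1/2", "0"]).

Dimensional matrix (Θ×L by ΔT×D×ℓ×X1×X2×X3×X4×X5):
  Θ: [ 1  0  0  2  1 -1  1 -1]
  L: [ 0  1  1  3  1  0  1  3]
Row reduction gives pivot columns ΔT,D; rank = 2
Repeat: ΔT,D; free: ℓ,X1,X2,X3,X4,X5
RREF:
  r0: [   1    0    0    2    1   -1    1   -1]
  r1: [   0    1    1    3    1    0    1    3]
Fix exponent of X4 at 1, ℓ at 0, X1 at 0, X2 at 0, X3 at 0, X5 at 0; solve each RREF row for its pivot's exponent:
  r0: exp(ΔT) + (1)·1 = 0 ⇒ exp(ΔT) = -1
  r1: exp(D) + (1)·1 = 0 ⇒ exp(D) = -1
Π_5 = ΔT^-1 · D^-1 · X4

["-1", "-1", "0", "0", "0", "0", "1", "0"]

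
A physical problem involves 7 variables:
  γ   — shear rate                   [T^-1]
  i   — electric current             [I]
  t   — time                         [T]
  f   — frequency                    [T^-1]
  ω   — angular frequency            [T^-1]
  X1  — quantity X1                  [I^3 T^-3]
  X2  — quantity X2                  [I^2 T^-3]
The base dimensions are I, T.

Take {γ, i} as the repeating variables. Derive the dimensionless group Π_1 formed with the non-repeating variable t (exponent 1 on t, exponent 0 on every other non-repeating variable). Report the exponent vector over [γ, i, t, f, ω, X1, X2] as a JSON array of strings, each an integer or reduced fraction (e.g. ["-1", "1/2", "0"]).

["1", "0", "1", "0", "0", "0", "0"]

Write exponents as rows I,T / cols γ,i,t,f,ω,X1,X2:
  I: [ 0  1  0  0  0  3  2]
  T: [-1  0  1 -1 -1 -3 -3]
RREF → pivots at {γ,i} ⇒ r = 2
Pivot set = {γ,i}, free = {t,f,ω,X1,X2}
RREF:
  r0: [   1    0   -1    1    1    3    3]
  r1: [   0    1    0    0    0    3    2]
Fix exponent of t at 1, f at 0, ω at 0, X1 at 0, X2 at 0; solve each RREF row for its pivot's exponent:
  r0: exp(γ) + (-1)·1 = 0 ⇒ exp(γ) = 1
  r1: exp(i) + (0)·1 = 0 ⇒ exp(i) = 0
Π_1 = γ · t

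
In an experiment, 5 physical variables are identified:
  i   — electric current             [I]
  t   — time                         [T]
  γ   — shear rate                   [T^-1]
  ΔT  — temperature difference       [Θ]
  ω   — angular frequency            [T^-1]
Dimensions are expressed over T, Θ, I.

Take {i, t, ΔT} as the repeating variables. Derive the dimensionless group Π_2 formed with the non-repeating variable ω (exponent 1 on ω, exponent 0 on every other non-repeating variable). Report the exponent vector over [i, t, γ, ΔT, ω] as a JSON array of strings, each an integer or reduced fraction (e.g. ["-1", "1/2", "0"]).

Dimensional matrix (T×Θ×I by i×t×γ×ΔT×ω):
  T: [ 0  1 -1  0 -1]
  Θ: [ 0  0  0  1  0]
  I: [ 1  0  0  0  0]
RREF → pivots at {i,t,ΔT} ⇒ r = 3
Repeat: i,t,ΔT; free: γ,ω
RREF:
  r0: [   1    0    0    0    0]
  r1: [   0    1   -1    0   -1]
  r2: [   0    0    0    1    0]
Fix exponent of ω at 1, γ at 0; solve each RREF row for its pivot's exponent:
  r0: exp(i) + (0)·1 = 0 ⇒ exp(i) = 0
  r1: exp(t) + (-1)·1 = 0 ⇒ exp(t) = 1
  r2: exp(ΔT) + (0)·1 = 0 ⇒ exp(ΔT) = 0
Π_2 = t · ω

["0", "1", "0", "0", "1"]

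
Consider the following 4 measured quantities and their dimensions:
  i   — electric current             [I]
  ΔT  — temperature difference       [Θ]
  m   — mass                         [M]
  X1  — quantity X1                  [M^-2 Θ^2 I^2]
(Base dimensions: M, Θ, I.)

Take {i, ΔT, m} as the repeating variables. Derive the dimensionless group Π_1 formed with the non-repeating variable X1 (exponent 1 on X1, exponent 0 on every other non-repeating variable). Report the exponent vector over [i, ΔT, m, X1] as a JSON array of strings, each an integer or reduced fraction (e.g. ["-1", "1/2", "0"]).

["-2", "-2", "2", "1"]

Dimensional matrix (M×Θ×I by i×ΔT×m×X1):
  M: [ 0  0  1 -2]
  Θ: [ 0  1  0  2]
  I: [ 1  0  0  2]
RREF → pivots at {i,ΔT,m} ⇒ r = 3
Repeat: i,ΔT,m; free: X1
RREF:
  r0: [   1    0    0    2]
  r1: [   0    1    0    2]
  r2: [   0    0    1   -2]
Fix exponent of X1 at 1; solve each RREF row for its pivot's exponent:
  r0: exp(i) + (2)·1 = 0 ⇒ exp(i) = -2
  r1: exp(ΔT) + (2)·1 = 0 ⇒ exp(ΔT) = -2
  r2: exp(m) + (-2)·1 = 0 ⇒ exp(m) = 2
Π_1 = i^-2 · ΔT^-2 · m^2 · X1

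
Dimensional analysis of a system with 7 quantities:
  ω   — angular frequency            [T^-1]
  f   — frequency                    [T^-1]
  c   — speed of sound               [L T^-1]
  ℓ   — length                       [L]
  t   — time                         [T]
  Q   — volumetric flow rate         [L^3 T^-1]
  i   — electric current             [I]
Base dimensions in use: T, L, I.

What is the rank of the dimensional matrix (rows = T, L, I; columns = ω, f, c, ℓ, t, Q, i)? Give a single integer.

3

Dimensional matrix (T×L×I by ω×f×c×ℓ×t×Q×i):
  T: [-1 -1 -1  0  1 -1  0]
  L: [ 0  0  1  1  0  3  0]
  I: [ 0  0  0  0  0  0  1]
Row reduction gives pivot columns ω,c,i; rank = 3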